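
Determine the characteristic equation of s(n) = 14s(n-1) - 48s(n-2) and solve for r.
Substitute s(n) = rⁿ and divide through by rⁿ⁻²: r² - 14r + 48 = 0
Factor: (r - 6)(r - 8) = 0, so r = 6, 8.
General solution: s(n) = A·6ⁿ + B·8ⁿ

Characteristic: r² - 14r + 48 = 0, Roots: r = 6, 8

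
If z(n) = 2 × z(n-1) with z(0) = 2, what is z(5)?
Computing step by step:
z(0) = 2
z(1) = 2 × 2 = 4
z(2) = 2 × 4 = 8
z(3) = 2 × 8 = 16
z(4) = 2 × 16 = 32
z(5) = 2 × 32 = 64

64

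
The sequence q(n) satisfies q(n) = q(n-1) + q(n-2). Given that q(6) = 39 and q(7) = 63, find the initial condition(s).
Work backwards using q(k) = q(k+2) - q(k+1):
q(5) = q(7) - q(6) = 63 - 39 = 24
q(4) = q(6) - q(5) = 39 - 24 = 15
q(3) = q(5) - q(4) = 24 - 15 = 9
q(2) = q(4) - q(3) = 15 - 9 = 6
q(1) = q(3) - q(2) = 9 - 6 = 3
q(0) = q(2) - q(1) = 6 - 3 = 3

q(0) = 3, q(1) = 3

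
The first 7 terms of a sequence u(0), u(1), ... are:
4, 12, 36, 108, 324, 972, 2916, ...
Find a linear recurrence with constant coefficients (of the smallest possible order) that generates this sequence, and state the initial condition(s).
Look for the lowest-order linear relation among consecutive terms.
Observation: each term is 3× the previous.
Check at n=2: 3·12 = 36. ✓

u(n) = 3 × u(n-1), u(0) = 4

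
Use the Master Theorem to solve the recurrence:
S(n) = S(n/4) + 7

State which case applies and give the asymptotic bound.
Master Theorem template: S(n) = a·S(n/b) + f(n).
Here: a=1, b=4, f(n)=7
Compute log_b(a) = log_4(1) = 0.
f(n) = 7 = Θ(1). Case 2: S(n) = Θ(log n).

Case 2: S(n) = Θ(log n)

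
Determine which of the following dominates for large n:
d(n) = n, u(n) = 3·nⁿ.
Comparing growth rates:
Growth-rate hierarchy: log n ≺ any polynomial ≺ any exponential cⁿ (c>1) ≺ n! ≺ nⁿ.
super-exponential nⁿ dominates polynomial degree 1 asymptotically.

u(n) grows faster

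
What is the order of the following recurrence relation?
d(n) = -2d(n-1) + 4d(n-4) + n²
The order is the largest lag k for which d(n-k) appears. Here the deepest term is d(n-4) (the n² term is non-homogeneous and does not affect the order), so the order is 4.

Order 4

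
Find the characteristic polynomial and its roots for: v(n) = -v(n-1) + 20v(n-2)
Substitute v(n) = rⁿ and divide through by rⁿ⁻²: r² + r - 20 = 0
Factor: (r + 5)(r - 4) = 0, so r = -5, 4.
General solution: v(n) = A·(-5)ⁿ + B·4ⁿ

Characteristic: r² + r - 20 = 0, Roots: r = -5, 4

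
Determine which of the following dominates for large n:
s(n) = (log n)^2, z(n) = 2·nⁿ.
Comparing growth rates:
Growth-rate hierarchy: log n ≺ any polynomial ≺ any exponential cⁿ (c>1) ≺ n! ≺ nⁿ.
super-exponential nⁿ dominates polylogarithmic (log n)^2 asymptotically.

z(n) grows faster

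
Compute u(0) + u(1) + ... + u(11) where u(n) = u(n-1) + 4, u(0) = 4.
Computing the sequence terms: 4, 8, 12, 16, 20, 24, 28, 32, 36, 40, 44, 48
Adding these values together:

312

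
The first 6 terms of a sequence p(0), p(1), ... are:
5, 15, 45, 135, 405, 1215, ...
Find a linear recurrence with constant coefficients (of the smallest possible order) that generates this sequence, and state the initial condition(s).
Look for the lowest-order linear relation among consecutive terms.
Observation: each term is 3× the previous.
Check at n=2: 3·15 = 45. ✓

p(n) = 3 × p(n-1), p(0) = 5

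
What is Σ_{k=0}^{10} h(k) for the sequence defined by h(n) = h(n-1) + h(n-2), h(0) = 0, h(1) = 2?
Computing the sequence terms: 0, 2, 2, 4, 6, 10, 16, 26, 42, 68, 110
Adding these values together:

286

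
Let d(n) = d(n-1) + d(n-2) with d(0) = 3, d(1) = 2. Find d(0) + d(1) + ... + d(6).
Computing the sequence terms: 3, 2, 5, 7, 12, 19, 31
Adding these values together:

79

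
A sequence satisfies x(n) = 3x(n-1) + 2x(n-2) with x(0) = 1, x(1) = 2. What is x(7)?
Computing the sequence terms:
1, 2, 8, 28, 100, 356, 1268, 4516

4516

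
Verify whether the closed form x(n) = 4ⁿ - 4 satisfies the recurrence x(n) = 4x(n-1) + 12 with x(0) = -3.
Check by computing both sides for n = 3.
From the recurrence with x(0) = -3:
  x(0) = -3, x(1) = 0, x(2) = 12, x(3) = 60
  so the recurrence gives x(3) = 60.
From the proposed closed form x(n) = 4ⁿ - 4:
  x(3) = 60.
Both sides give 60 at n = 3, and the initial condition(s) match, so the closed form is consistent.

Yes, the closed form is correct.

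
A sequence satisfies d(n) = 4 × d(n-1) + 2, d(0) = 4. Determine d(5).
Computing step by step:
d(0) = 4
d(1) = 4 × 4 + 2 = 18
d(2) = 4 × 18 + 2 = 74
d(3) = 4 × 74 + 2 = 298
d(4) = 4 × 298 + 2 = 1194
d(5) = 4 × 1194 + 2 = 4778

4778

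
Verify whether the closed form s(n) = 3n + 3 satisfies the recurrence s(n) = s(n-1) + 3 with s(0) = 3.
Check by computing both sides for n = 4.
From the recurrence with s(0) = 3:
  s(0) = 3, s(1) = 6, s(2) = 9, s(3) = 12, s(4) = 15
  so the recurrence gives s(4) = 15.
From the proposed closed form s(n) = 3n + 3:
  s(4) = 15.
Both sides give 15 at n = 4, and the initial condition(s) match, so the closed form is consistent.

Yes, the closed form is correct.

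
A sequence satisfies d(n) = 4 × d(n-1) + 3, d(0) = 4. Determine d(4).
Computing step by step:
d(0) = 4
d(1) = 4 × 4 + 3 = 19
d(2) = 4 × 19 + 3 = 79
d(3) = 4 × 79 + 3 = 319
d(4) = 4 × 319 + 3 = 1279

1279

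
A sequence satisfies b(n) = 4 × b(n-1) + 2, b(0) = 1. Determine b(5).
Computing step by step:
b(0) = 1
b(1) = 4 × 1 + 2 = 6
b(2) = 4 × 6 + 2 = 26
b(3) = 4 × 26 + 2 = 106
b(4) = 4 × 106 + 2 = 426
b(5) = 4 × 426 + 2 = 1706

1706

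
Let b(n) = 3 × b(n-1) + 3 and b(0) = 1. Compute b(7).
Computing step by step:
b(0) = 1
b(1) = 3 × 1 + 3 = 6
b(2) = 3 × 6 + 3 = 21
b(3) = 3 × 21 + 3 = 66
b(4) = 3 × 66 + 3 = 201
b(5) = 3 × 201 + 3 = 606
b(6) = 3 × 606 + 3 = 1821
b(7) = 3 × 1821 + 3 = 5466

5466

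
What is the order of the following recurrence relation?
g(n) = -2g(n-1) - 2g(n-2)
The order is the largest lag k for which g(n-k) appears. Here the deepest term is g(n-2), so the order is 2.

Order 2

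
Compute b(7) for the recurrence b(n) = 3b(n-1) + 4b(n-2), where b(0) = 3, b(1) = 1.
Computing the sequence terms:
3, 1, 15, 49, 207, 817, 3279, 13105

13105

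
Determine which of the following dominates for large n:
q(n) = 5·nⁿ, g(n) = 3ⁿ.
Comparing growth rates:
Growth-rate hierarchy: log n ≺ any polynomial ≺ any exponential cⁿ (c>1) ≺ n! ≺ nⁿ.
super-exponential nⁿ dominates exponential base 3 asymptotically.

q(n) grows faster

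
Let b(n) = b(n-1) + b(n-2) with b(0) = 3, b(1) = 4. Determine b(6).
Computing the sequence terms:
3, 4, 7, 11, 18, 29, 47

47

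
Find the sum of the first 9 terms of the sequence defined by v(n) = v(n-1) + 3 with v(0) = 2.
Computing the sequence terms: 2, 5, 8, 11, 14, 17, 20, 23, 26
Adding these values together:

126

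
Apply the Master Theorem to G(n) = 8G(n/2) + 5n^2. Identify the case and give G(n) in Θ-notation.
Master Theorem template: G(n) = a·G(n/b) + f(n).
Here: a=8, b=2, f(n)=5n^2
Compute log_b(a) = log_2(8) = 3.
f(n) = 5n^2 = O(n^(3-ε)) with ε = 1. Case 1: G(n) = Θ(n^log_b(a)) = Θ(n^3).

Case 1: G(n) = Θ(n^3)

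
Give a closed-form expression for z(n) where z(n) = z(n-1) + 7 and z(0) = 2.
Recurrence: z(n) = z(n-1) + 7, initial: z(0) = 2.
Each step adds 7, so z(n) = z(0) + 7n = 7n + 2.

z(n) = 7n + 2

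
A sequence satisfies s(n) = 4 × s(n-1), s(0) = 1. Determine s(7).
Computing step by step:
s(0) = 1
s(1) = 4 × 1 = 4
s(2) = 4 × 4 = 16
s(3) = 4 × 16 = 64
s(4) = 4 × 64 = 256
s(5) = 4 × 256 = 1024
s(6) = 4 × 1024 = 4096
s(7) = 4 × 4096 = 16384

16384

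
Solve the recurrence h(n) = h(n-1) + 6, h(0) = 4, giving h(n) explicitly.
Recurrence: h(n) = h(n-1) + 6, initial: h(0) = 4.
Each step adds 6, so h(n) = h(0) + 6n = 6n + 4.

h(n) = 6n + 4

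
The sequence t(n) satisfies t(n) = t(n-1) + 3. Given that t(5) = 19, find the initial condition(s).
t(5) = t(0) + 5·3, so t(0) = 19 - 15 = 4.

t(0) = 4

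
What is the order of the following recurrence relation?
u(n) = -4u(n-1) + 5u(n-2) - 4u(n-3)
The order is the largest lag k for which u(n-k) appears. Here the deepest term is u(n-3), so the order is 3.

Order 3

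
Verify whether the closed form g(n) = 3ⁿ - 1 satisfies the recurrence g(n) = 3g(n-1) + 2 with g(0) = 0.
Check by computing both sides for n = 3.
From the recurrence with g(0) = 0:
  g(0) = 0, g(1) = 2, g(2) = 8, g(3) = 26
  so the recurrence gives g(3) = 26.
From the proposed closed form g(n) = 3ⁿ - 1:
  g(3) = 26.
Both sides give 26 at n = 3, and the initial condition(s) match, so the closed form is consistent.

Yes, the closed form is correct.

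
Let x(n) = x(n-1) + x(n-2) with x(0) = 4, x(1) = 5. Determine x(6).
Computing the sequence terms:
4, 5, 9, 14, 23, 37, 60

60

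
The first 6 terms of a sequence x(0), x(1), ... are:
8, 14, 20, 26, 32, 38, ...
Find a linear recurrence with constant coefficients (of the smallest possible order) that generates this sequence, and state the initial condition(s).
Look for the lowest-order linear relation among consecutive terms.
Observation: consecutive differences are constant (= 6).
Check at n=2: 1·14 + 6 = 20. ✓

x(n) = x(n-1) + 6, x(0) = 8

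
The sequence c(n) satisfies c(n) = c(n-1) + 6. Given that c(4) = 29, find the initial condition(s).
c(4) = c(0) + 4·6, so c(0) = 29 - 24 = 5.

c(0) = 5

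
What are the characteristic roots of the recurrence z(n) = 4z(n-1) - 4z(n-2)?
Substitute z(n) = rⁿ and divide through by rⁿ⁻²: r² - 4r + 4 = 0
Factor: (r - 2)² = 0, so r = 2 (double root).
General solution: z(n) = (A + Bn)·2ⁿ

Characteristic: r² - 4r + 4 = 0, Roots: r = 2 (double root)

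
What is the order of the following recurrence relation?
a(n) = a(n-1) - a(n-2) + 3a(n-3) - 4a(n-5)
The order is the largest lag k for which a(n-k) appears. Here the deepest term is a(n-5), so the order is 5.

Order 5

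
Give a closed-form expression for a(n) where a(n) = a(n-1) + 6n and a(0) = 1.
Recurrence: a(n) = a(n-1) + 6n, initial: a(0) = 1.
Telescoping: a(n) = a(0) + 6·Σᵢ₌₁ⁿ i = 1 + 6·n(n+1)/2.

a(n) = 6·n(n+1)/2 + 1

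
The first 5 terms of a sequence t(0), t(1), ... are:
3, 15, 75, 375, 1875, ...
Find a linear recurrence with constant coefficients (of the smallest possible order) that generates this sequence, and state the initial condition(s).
Look for the lowest-order linear relation among consecutive terms.
Observation: each term is 5× the previous.
Check at n=2: 5·15 = 75. ✓

t(n) = 5 × t(n-1), t(0) = 3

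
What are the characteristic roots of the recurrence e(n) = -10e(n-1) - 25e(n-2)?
Substitute e(n) = rⁿ and divide through by rⁿ⁻²: r² + 10r + 25 = 0
Factor: (r + 5)² = 0, so r = -5 (double root).
General solution: e(n) = (A + Bn)·(-5)ⁿ

Characteristic: r² + 10r + 25 = 0, Roots: r = -5 (double root)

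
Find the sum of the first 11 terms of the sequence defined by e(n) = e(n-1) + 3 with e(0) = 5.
Computing the sequence terms: 5, 8, 11, 14, 17, 20, 23, 26, 29, 32, 35
Adding these values together:

220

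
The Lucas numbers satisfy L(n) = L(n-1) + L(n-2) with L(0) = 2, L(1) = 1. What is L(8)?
Computing the sequence terms:
2, 1, 3, 4, 7, 11, 18, 29, 47

47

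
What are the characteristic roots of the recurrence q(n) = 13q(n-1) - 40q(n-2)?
Substitute q(n) = rⁿ and divide through by rⁿ⁻²: r² - 13r + 40 = 0
Factor: (r - 5)(r - 8) = 0, so r = 5, 8.
General solution: q(n) = A·5ⁿ + B·8ⁿ

Characteristic: r² - 13r + 40 = 0, Roots: r = 5, 8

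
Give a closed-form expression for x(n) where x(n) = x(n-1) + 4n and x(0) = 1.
Recurrence: x(n) = x(n-1) + 4n, initial: x(0) = 1.
Telescoping: x(n) = x(0) + 4·Σᵢ₌₁ⁿ i = 1 + 4·n(n+1)/2.

x(n) = 4·n(n+1)/2 + 1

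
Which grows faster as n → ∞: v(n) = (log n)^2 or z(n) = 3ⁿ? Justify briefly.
Comparing growth rates:
Growth-rate hierarchy: log n ≺ any polynomial ≺ any exponential cⁿ (c>1) ≺ n! ≺ nⁿ.
exponential base 3 dominates polylogarithmic (log n)^2 asymptotically.

z(n) grows faster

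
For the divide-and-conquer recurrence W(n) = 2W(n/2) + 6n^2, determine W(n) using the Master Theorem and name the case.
Master Theorem template: W(n) = a·W(n/b) + f(n).
Here: a=2, b=2, f(n)=6n^2
Compute log_b(a) = log_2(2) = 1.
f(n) = 6n^2 = Ω(n^(1+ε)) with ε = 1, and the regularity condition holds (a·f(n/b) = (a/b^2)·f(n) with a/b^2 = 2^-1 < 1). Case 3: W(n) = Θ(f(n)) = Θ(n^2).

Case 3: W(n) = Θ(n^2)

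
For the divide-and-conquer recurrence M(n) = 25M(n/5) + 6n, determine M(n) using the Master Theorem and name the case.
Master Theorem template: M(n) = a·M(n/b) + f(n).
Here: a=25, b=5, f(n)=6n
Compute log_b(a) = log_5(25) = 2.
f(n) = 6n = O(n^(2-ε)) with ε = 1. Case 1: M(n) = Θ(n^log_b(a)) = Θ(n^2).

Case 1: M(n) = Θ(n^2)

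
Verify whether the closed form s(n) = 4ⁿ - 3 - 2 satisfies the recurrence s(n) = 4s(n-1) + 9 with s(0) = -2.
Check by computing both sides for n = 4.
From the recurrence with s(0) = -2:
  s(0) = -2, s(1) = 1, s(2) = 13, s(3) = 61, s(4) = 253
  so the recurrence gives s(4) = 253.
From the proposed closed form s(n) = 4ⁿ - 3 - 2:
  s(4) = 251.
The recurrence gives 253 but the closed form gives 251, so the closed form does not satisfy the recurrence.

No, the closed form is incorrect.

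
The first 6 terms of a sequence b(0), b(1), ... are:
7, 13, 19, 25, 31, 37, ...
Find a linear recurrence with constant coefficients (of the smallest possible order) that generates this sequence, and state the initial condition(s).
Look for the lowest-order linear relation among consecutive terms.
Observation: consecutive differences are constant (= 6).
Check at n=2: 1·13 + 6 = 19. ✓

b(n) = b(n-1) + 6, b(0) = 7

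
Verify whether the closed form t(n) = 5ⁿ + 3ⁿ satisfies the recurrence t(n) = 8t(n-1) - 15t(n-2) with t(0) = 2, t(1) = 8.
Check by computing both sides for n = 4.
From the recurrence with t(0) = 2, t(1) = 8:
  t(0) = 2, t(1) = 8, t(2) = 34, t(3) = 152, t(4) = 706
  so the recurrence gives t(4) = 706.
From the proposed closed form t(n) = 5ⁿ + 3ⁿ:
  t(4) = 706.
Both sides give 706 at n = 4, and the initial condition(s) match, so the closed form is consistent.

Yes, the closed form is correct.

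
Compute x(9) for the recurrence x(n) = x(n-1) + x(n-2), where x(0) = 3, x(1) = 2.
Computing the sequence terms:
3, 2, 5, 7, 12, 19, 31, 50, 81, 131

131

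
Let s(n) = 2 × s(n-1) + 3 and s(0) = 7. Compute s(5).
Computing step by step:
s(0) = 7
s(1) = 2 × 7 + 3 = 17
s(2) = 2 × 17 + 3 = 37
s(3) = 2 × 37 + 3 = 77
s(4) = 2 × 77 + 3 = 157
s(5) = 2 × 157 + 3 = 317

317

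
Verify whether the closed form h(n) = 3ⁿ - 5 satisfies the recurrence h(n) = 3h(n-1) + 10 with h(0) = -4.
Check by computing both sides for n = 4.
From the recurrence with h(0) = -4:
  h(0) = -4, h(1) = -2, h(2) = 4, h(3) = 22, h(4) = 76
  so the recurrence gives h(4) = 76.
From the proposed closed form h(n) = 3ⁿ - 5:
  h(4) = 76.
Both sides give 76 at n = 4, and the initial condition(s) match, so the closed form is consistent.

Yes, the closed form is correct.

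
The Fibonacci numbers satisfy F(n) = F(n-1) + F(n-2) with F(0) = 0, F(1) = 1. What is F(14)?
Computing the sequence terms:
0, 1, 1, 2, 3, 5, 8, 13, 21, 34, 55, 89, 144, 233, 377

377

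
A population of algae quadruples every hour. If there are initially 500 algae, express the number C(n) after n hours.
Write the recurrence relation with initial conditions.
Each hour multiplies the count by 4, so the count after n hours depends only on the count after n-1 hours: C(n) = 4 × C(n-1). The starting count gives C(0) = 500.
Unrolling n times gives the closed form C(n) = 500 × 4ⁿ.

C(n) = 4 × C(n-1), C(0) = 500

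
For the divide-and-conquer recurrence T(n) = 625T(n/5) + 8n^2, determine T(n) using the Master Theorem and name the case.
Master Theorem template: T(n) = a·T(n/b) + f(n).
Here: a=625, b=5, f(n)=8n^2
Compute log_b(a) = log_5(625) = 4.
f(n) = 8n^2 = O(n^(4-ε)) with ε = 2. Case 1: T(n) = Θ(n^log_b(a)) = Θ(n^4).

Case 1: T(n) = Θ(n^4)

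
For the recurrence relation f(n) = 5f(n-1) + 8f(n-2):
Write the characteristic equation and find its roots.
Substitute f(n) = rⁿ and divide through by rⁿ⁻²: r² - 5r - 8 = 0
Discriminant: 5² + 4·8 = 57, not a perfect square, so by the quadratic formula r = (5 ± √57)/2.
General solution: f(n) = A·r₁ⁿ + B·r₂ⁿ where r₁,r₂ = (5 ± √57)/2

Characteristic: r² - 5r - 8 = 0, Roots: r = (5 ± √57)/2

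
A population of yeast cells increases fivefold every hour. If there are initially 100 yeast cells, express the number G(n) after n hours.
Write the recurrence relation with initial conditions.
Each hour multiplies the count by 5, so the count after n hours depends only on the count after n-1 hours: G(n) = 5 × G(n-1). The starting count gives G(0) = 100.
Unrolling n times gives the closed form G(n) = 100 × 5ⁿ.

G(n) = 5 × G(n-1), G(0) = 100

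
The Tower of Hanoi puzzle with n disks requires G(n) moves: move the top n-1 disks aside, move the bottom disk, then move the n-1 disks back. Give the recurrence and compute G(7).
Moving n disks = move the top n-1 disks aside (G(n-1) moves) + move the largest disk (1 move) + move the n-1 disks back on top (G(n-1) moves), so G(n) = 2G(n-1) + 1, with G(1) = 1 (a single disk takes one move).
First terms: 1, 3, 7, 15, 31, 63, … — each is one less than a power of 2. Indeed G(n) + 1 = 2(G(n-1) + 1) with G(1) + 1 = 2, so G(n) + 1 = 2ⁿ and G(n) = 2ⁿ - 1.
Hence G(7) = 2^7 - 1 = 128 - 1 = 127.

G(n) = 2G(n-1) + 1, G(1) = 1; G(7) = 127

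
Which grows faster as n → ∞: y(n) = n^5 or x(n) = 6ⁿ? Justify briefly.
Comparing growth rates:
Growth-rate hierarchy: log n ≺ any polynomial ≺ any exponential cⁿ (c>1) ≺ n! ≺ nⁿ.
exponential base 6 dominates polynomial degree 5 asymptotically.

x(n) grows faster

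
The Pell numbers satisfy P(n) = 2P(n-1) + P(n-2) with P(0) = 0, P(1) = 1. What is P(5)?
Computing the sequence terms:
0, 1, 2, 5, 12, 29

29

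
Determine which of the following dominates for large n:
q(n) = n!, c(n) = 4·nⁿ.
Comparing growth rates:
Growth-rate hierarchy: log n ≺ any polynomial ≺ any exponential cⁿ (c>1) ≺ n! ≺ nⁿ.
super-exponential nⁿ dominates factorial asymptotically.

c(n) grows faster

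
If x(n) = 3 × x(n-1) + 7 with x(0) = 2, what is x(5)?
Computing step by step:
x(0) = 2
x(1) = 3 × 2 + 7 = 13
x(2) = 3 × 13 + 7 = 46
x(3) = 3 × 46 + 7 = 145
x(4) = 3 × 145 + 7 = 442
x(5) = 3 × 442 + 7 = 1333

1333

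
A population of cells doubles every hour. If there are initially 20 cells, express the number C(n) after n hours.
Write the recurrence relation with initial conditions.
Each hour multiplies the count by 2, so the count after n hours depends only on the count after n-1 hours: C(n) = 2 × C(n-1). The starting count gives C(0) = 20.
Unrolling n times gives the closed form C(n) = 20 × 2ⁿ.

C(n) = 2 × C(n-1), C(0) = 20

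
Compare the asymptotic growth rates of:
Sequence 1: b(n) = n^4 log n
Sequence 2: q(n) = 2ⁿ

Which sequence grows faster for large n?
Comparing growth rates:
Growth-rate hierarchy: log n ≺ any polynomial ≺ any exponential cⁿ (c>1) ≺ n! ≺ nⁿ.
exponential base 2 dominates polynomial degree 4 (with log factor) asymptotically.

q(n) grows faster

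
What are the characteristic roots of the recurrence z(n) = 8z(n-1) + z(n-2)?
Substitute z(n) = rⁿ and divide through by rⁿ⁻²: r² - 8r - 1 = 0
Discriminant: 8² + 4·1 = 68, not a perfect square, so by the quadratic formula r = (8 ± √68)/2.
General solution: z(n) = A·r₁ⁿ + B·r₂ⁿ where r₁,r₂ = (8 ± √68)/2

Characteristic: r² - 8r - 1 = 0, Roots: r = (8 ± √68)/2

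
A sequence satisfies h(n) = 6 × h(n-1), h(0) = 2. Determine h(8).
Computing step by step:
h(0) = 2
h(1) = 6 × 2 = 12
h(2) = 6 × 12 = 72
h(3) = 6 × 72 = 432
h(4) = 6 × 432 = 2592
h(5) = 6 × 2592 = 15552
h(6) = 6 × 15552 = 93312
h(7) = 6 × 93312 = 559872
h(8) = 6 × 559872 = 3359232

3359232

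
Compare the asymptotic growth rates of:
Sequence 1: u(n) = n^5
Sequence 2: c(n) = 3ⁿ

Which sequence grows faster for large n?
Comparing growth rates:
Growth-rate hierarchy: log n ≺ any polynomial ≺ any exponential cⁿ (c>1) ≺ n! ≺ nⁿ.
exponential base 3 dominates polynomial degree 5 asymptotically.

c(n) grows faster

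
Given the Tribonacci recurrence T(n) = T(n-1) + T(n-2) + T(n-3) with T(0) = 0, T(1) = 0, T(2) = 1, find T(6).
Computing the sequence terms:
0, 0, 1, 1, 2, 4, 7

7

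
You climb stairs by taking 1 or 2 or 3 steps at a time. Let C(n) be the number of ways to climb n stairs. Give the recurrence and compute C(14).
Condition on the size of the last step (1 to 3): before it there were n-1, …, n-3 stairs climbed, and these cases are disjoint, so C(n) = C(n-1) + C(n-2) + C(n-3) (order-3 linear recurrence).
Initial conditions by direct count (compositions of i into parts ≤ 3): C(1) = 1; C(2) = 2; C(3) = 4.
Iterating the recurrence: C(4) = 7, C(5) = 13, C(6) = 24, C(7) = 44, C(8) = 81, C(9) = 149, C(10) = 274, C(11) = 504, C(12) = 927, C(13) = 1705, C(14) = 3136.

C(n) = C(n-1) + C(n-2) + C(n-3), C(1) = 1, C(2) = 2, C(3) = 4; C(14) = 3136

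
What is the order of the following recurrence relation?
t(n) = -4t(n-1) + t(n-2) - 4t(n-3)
The order is the largest lag k for which t(n-k) appears. Here the deepest term is t(n-3), so the order is 3.

Order 3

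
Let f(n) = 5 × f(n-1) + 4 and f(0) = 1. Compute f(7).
Computing step by step:
f(0) = 1
f(1) = 5 × 1 + 4 = 9
f(2) = 5 × 9 + 4 = 49
f(3) = 5 × 49 + 4 = 249
f(4) = 5 × 249 + 4 = 1249
f(5) = 5 × 1249 + 4 = 6249
f(6) = 5 × 6249 + 4 = 31249
f(7) = 5 × 31249 + 4 = 156249

156249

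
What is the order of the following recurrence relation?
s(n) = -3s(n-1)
The order is the largest lag k for which s(n-k) appears. Here the deepest term is s(n-1), so the order is 1.

Order 1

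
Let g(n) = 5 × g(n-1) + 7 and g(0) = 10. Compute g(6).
Computing step by step:
g(0) = 10
g(1) = 5 × 10 + 7 = 57
g(2) = 5 × 57 + 7 = 292
g(3) = 5 × 292 + 7 = 1467
g(4) = 5 × 1467 + 7 = 7342
g(5) = 5 × 7342 + 7 = 36717
g(6) = 5 × 36717 + 7 = 183592

183592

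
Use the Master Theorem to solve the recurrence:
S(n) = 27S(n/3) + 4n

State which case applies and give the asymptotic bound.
Master Theorem template: S(n) = a·S(n/b) + f(n).
Here: a=27, b=3, f(n)=4n
Compute log_b(a) = log_3(27) = 3.
f(n) = 4n = O(n^(3-ε)) with ε = 2. Case 1: S(n) = Θ(n^log_b(a)) = Θ(n^3).

Case 1: S(n) = Θ(n^3)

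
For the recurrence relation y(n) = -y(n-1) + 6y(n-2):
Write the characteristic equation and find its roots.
Substitute y(n) = rⁿ and divide through by rⁿ⁻²: r² + r - 6 = 0
Factor: (r + 3)(r - 2) = 0, so r = -3, 2.
General solution: y(n) = A·(-3)ⁿ + B·2ⁿ

Characteristic: r² + r - 6 = 0, Roots: r = -3, 2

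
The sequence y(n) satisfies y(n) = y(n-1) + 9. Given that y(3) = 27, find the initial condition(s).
y(3) = y(0) + 3·9, so y(0) = 27 - 27 = 0.

y(0) = 0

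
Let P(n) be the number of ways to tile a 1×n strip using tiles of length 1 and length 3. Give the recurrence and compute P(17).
Condition on the last tile: it has length 1 (leaving a 1×(n-1) strip) or length 3 (leaving a 1×(n-3) strip), so P(n) = P(n-1) + P(n-3) (order-3 linear recurrence).
For 0 ≤ i < 3 only unit tiles fit, so P(i) = 1.
Iterating the recurrence: P(3) = 2, P(4) = 3, P(5) = 4, P(6) = 6, P(7) = 9, P(8) = 13, P(9) = 19, P(10) = 28, P(11) = 41, P(12) = 60, P(13) = 88, P(14) = 129, P(15) = 189, P(16) = 277, P(17) = 406.

P(n) = P(n-1) + P(n-3), with P(i) = 1 for 0 ≤ i < 3; P(17) = 406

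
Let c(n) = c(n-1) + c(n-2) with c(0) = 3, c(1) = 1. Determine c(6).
Computing the sequence terms:
3, 1, 4, 5, 9, 14, 23

23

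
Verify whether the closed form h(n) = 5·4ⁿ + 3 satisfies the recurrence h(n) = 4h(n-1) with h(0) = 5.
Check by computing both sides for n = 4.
From the recurrence with h(0) = 5:
  h(0) = 5, h(1) = 20, h(2) = 80, h(3) = 320, h(4) = 1280
  so the recurrence gives h(4) = 1280.
From the proposed closed form h(n) = 5·4ⁿ + 3:
  h(4) = 1283.
The recurrence gives 1280 but the closed form gives 1283, so the closed form does not satisfy the recurrence.

No, the closed form is incorrect.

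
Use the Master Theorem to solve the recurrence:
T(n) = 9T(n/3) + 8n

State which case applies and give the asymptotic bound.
Master Theorem template: T(n) = a·T(n/b) + f(n).
Here: a=9, b=3, f(n)=8n
Compute log_b(a) = log_3(9) = 2.
f(n) = 8n = O(n^(2-ε)) with ε = 1. Case 1: T(n) = Θ(n^log_b(a)) = Θ(n^2).

Case 1: T(n) = Θ(n^2)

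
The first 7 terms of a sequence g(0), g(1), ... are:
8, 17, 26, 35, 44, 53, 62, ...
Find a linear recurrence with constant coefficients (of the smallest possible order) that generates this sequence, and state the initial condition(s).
Look for the lowest-order linear relation among consecutive terms.
Observation: consecutive differences are constant (= 9).
Check at n=2: 1·17 + 9 = 26. ✓

g(n) = g(n-1) + 9, g(0) = 8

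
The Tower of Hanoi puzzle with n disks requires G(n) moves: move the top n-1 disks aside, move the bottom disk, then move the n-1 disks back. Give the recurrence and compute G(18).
Moving n disks = move the top n-1 disks aside (G(n-1) moves) + move the largest disk (1 move) + move the n-1 disks back on top (G(n-1) moves), so G(n) = 2G(n-1) + 1, with G(1) = 1 (a single disk takes one move).
First terms: 1, 3, 7, 15, 31, 63, … — each is one less than a power of 2. Indeed G(n) + 1 = 2(G(n-1) + 1) with G(1) + 1 = 2, so G(n) + 1 = 2ⁿ and G(n) = 2ⁿ - 1.
Hence G(18) = 2^18 - 1 = 262144 - 1 = 262143.

G(n) = 2G(n-1) + 1, G(1) = 1; G(18) = 262143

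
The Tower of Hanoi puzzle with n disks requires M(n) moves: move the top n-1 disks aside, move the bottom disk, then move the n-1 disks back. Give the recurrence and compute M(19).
Moving n disks = move the top n-1 disks aside (M(n-1) moves) + move the largest disk (1 move) + move the n-1 disks back on top (M(n-1) moves), so M(n) = 2M(n-1) + 1, with M(1) = 1 (a single disk takes one move).
First terms: 1, 3, 7, 15, 31, 63, … — each is one less than a power of 2. Indeed M(n) + 1 = 2(M(n-1) + 1) with M(1) + 1 = 2, so M(n) + 1 = 2ⁿ and M(n) = 2ⁿ - 1.
Hence M(19) = 2^19 - 1 = 524288 - 1 = 524287.

M(n) = 2M(n-1) + 1, M(1) = 1; M(19) = 524287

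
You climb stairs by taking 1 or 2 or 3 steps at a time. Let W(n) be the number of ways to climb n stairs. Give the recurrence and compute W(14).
Condition on the size of the last step (1 to 3): before it there were n-1, …, n-3 stairs climbed, and these cases are disjoint, so W(n) = W(n-1) + W(n-2) + W(n-3) (order-3 linear recurrence).
Initial conditions by direct count (compositions of i into parts ≤ 3): W(1) = 1; W(2) = 2; W(3) = 4.
Iterating the recurrence: W(4) = 7, W(5) = 13, W(6) = 24, W(7) = 44, W(8) = 81, W(9) = 149, W(10) = 274, W(11) = 504, W(12) = 927, W(13) = 1705, W(14) = 3136.

W(n) = W(n-1) + W(n-2) + W(n-3), W(1) = 1, W(2) = 2, W(3) = 4; W(14) = 3136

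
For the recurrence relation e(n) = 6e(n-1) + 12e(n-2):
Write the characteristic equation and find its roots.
Substitute e(n) = rⁿ and divide through by rⁿ⁻²: r² - 6r - 12 = 0
Discriminant: 6² + 4·12 = 84, not a perfect square, so by the quadratic formula r = (6 ± √84)/2.
General solution: e(n) = A·r₁ⁿ + B·r₂ⁿ where r₁,r₂ = (6 ± √84)/2

Characteristic: r² - 6r - 12 = 0, Roots: r = (6 ± √84)/2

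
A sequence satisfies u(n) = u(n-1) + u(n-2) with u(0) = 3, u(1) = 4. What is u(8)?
Computing the sequence terms:
3, 4, 7, 11, 18, 29, 47, 76, 123

123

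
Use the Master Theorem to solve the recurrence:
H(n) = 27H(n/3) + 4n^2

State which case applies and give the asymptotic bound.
Master Theorem template: H(n) = a·H(n/b) + f(n).
Here: a=27, b=3, f(n)=4n^2
Compute log_b(a) = log_3(27) = 3.
f(n) = 4n^2 = O(n^(3-ε)) with ε = 1. Case 1: H(n) = Θ(n^log_b(a)) = Θ(n^3).

Case 1: H(n) = Θ(n^3)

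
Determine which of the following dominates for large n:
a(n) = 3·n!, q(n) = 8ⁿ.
Comparing growth rates:
Growth-rate hierarchy: log n ≺ any polynomial ≺ any exponential cⁿ (c>1) ≺ n! ≺ nⁿ.
factorial dominates exponential base 8 asymptotically.

a(n) grows faster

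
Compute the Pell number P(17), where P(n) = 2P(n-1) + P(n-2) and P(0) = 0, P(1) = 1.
Computing the sequence terms:
0, 1, 2, 5, 12, 29, 70, 169, 408, 985, 2378, 5741, 13860, 33461, 80782, 195025, 470832, 1136689

1136689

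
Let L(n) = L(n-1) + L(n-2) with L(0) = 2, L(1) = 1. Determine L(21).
Computing the sequence terms:
2, 1, 3, 4, 7, 11, 18, 29, 47, 76, 123, 199, 322, 521, 843, 1364, 2207, 3571, 5778, 9349, 15127, 24476

24476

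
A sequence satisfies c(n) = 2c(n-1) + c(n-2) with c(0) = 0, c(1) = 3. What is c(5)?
Computing the sequence terms:
0, 3, 6, 15, 36, 87

87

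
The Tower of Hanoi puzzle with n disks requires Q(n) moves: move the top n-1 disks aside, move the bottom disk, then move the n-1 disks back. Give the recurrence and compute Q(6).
Moving n disks = move the top n-1 disks aside (Q(n-1) moves) + move the largest disk (1 move) + move the n-1 disks back on top (Q(n-1) moves), so Q(n) = 2Q(n-1) + 1, with Q(1) = 1 (a single disk takes one move).
First terms: 1, 3, 7, 15, 31, 63, … — each is one less than a power of 2. Indeed Q(n) + 1 = 2(Q(n-1) + 1) with Q(1) + 1 = 2, so Q(n) + 1 = 2ⁿ and Q(n) = 2ⁿ - 1.
Hence Q(6) = 2^6 - 1 = 64 - 1 = 63.

Q(n) = 2Q(n-1) + 1, Q(1) = 1; Q(6) = 63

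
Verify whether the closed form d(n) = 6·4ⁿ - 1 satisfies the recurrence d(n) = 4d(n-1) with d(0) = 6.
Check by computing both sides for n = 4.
From the recurrence with d(0) = 6:
  d(0) = 6, d(1) = 24, d(2) = 96, d(3) = 384, d(4) = 1536
  so the recurrence gives d(4) = 1536.
From the proposed closed form d(n) = 6·4ⁿ - 1:
  d(4) = 1535.
The recurrence gives 1536 but the closed form gives 1535, so the closed form does not satisfy the recurrence.

No, the closed form is incorrect.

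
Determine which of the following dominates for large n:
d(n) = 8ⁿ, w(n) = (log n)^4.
Comparing growth rates:
Growth-rate hierarchy: log n ≺ any polynomial ≺ any exponential cⁿ (c>1) ≺ n! ≺ nⁿ.
exponential base 8 dominates polylogarithmic (log n)^4 asymptotically.

d(n) grows faster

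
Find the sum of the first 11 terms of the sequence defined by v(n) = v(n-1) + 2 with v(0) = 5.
Computing the sequence terms: 5, 7, 9, 11, 13, 15, 17, 19, 21, 23, 25
Adding these values together:

165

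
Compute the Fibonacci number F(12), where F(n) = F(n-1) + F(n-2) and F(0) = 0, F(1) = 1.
Computing the sequence terms:
0, 1, 1, 2, 3, 5, 8, 13, 21, 34, 55, 89, 144

144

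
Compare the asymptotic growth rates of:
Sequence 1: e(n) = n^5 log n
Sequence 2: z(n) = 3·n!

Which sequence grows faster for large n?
Comparing growth rates:
Growth-rate hierarchy: log n ≺ any polynomial ≺ any exponential cⁿ (c>1) ≺ n! ≺ nⁿ.
factorial dominates polynomial degree 5 (with log factor) asymptotically.

z(n) grows faster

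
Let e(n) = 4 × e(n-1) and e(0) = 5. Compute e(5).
Computing step by step:
e(0) = 5
e(1) = 4 × 5 = 20
e(2) = 4 × 20 = 80
e(3) = 4 × 80 = 320
e(4) = 4 × 320 = 1280
e(5) = 4 × 1280 = 5120

5120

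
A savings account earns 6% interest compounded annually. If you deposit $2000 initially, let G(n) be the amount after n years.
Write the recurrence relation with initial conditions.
Each year the balance grows by 6%, i.e. is multiplied by 1 + 6/100 = 1.06, so G(n) = 1.06 × G(n-1). The initial deposit gives G(0) = 2000.
Unrolling gives the closed form G(n) = 2000 × (1.06)ⁿ.

G(n) = 1.06 × G(n-1), G(0) = 2000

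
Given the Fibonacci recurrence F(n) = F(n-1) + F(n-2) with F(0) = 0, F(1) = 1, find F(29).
Computing the sequence terms:
0, 1, 1, 2, 3, 5, 8, 13, 21, 34, 55, 89, 144, 233, 377, 610, 987, 1597, 2584, 4181, 6765, 10946, 17711, 28657, 46368, 75025, 121393, 196418, 317811, 514229

514229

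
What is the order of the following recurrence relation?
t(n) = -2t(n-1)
The order is the largest lag k for which t(n-k) appears. Here the deepest term is t(n-1), so the order is 1.

Order 1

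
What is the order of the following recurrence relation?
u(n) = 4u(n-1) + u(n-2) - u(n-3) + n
The order is the largest lag k for which u(n-k) appears. Here the deepest term is u(n-3) (the n term is non-homogeneous and does not affect the order), so the order is 3.

Order 3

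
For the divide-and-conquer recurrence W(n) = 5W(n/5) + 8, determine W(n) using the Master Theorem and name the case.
Master Theorem template: W(n) = a·W(n/b) + f(n).
Here: a=5, b=5, f(n)=8
Compute log_b(a) = log_5(5) = 1.
f(n) = 8 = O(n^(1-ε)) with ε = 1. Case 1: W(n) = Θ(n^log_b(a)) = Θ(n).

Case 1: W(n) = Θ(n)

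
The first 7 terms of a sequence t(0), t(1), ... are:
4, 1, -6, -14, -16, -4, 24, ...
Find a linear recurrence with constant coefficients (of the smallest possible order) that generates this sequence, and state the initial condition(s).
Look for the lowest-order linear relation among consecutive terms.
Observation: t(n) - 2·t(n-1) - (-2)·t(n-2) = 0 holds for the shown terms, and no order-1 relation t(n) = α·t(n-1) + β fits.
Check at n=3: 2·-6 + (-2)·1 = -14. ✓

t(n) = 2t(n-1) - 2t(n-2), t(0) = 4, t(1) = 1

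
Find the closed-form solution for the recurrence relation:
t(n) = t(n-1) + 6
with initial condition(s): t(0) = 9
Recurrence: t(n) = t(n-1) + 6, initial: t(0) = 9.
Each step adds 6, so t(n) = t(0) + 6n = 6n + 9.

t(n) = 6n + 9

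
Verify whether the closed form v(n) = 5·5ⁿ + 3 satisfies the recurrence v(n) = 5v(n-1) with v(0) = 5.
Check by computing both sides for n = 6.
From the recurrence with v(0) = 5:
  v(0) = 5, v(1) = 25, v(2) = 125, v(3) = 625, v(4) = 3125, v(5) = 15625, v(6) = 78125
  so the recurrence gives v(6) = 78125.
From the proposed closed form v(n) = 5·5ⁿ + 3:
  v(6) = 78128.
The recurrence gives 78125 but the closed form gives 78128, so the closed form does not satisfy the recurrence.

No, the closed form is incorrect.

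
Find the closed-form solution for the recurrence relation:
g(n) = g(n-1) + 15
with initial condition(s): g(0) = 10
Recurrence: g(n) = g(n-1) + 15, initial: g(0) = 10.
Each step adds 15, so g(n) = g(0) + 15n = 15n + 10.

g(n) = 15n + 10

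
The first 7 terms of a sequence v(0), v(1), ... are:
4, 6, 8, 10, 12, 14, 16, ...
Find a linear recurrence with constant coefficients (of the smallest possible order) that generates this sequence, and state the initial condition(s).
Look for the lowest-order linear relation among consecutive terms.
Observation: consecutive differences are constant (= 2).
Check at n=2: 1·6 + 2 = 8. ✓

v(n) = v(n-1) + 2, v(0) = 4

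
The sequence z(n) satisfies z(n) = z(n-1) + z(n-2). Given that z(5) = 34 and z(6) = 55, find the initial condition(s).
Work backwards using z(k) = z(k+2) - z(k+1):
z(4) = z(6) - z(5) = 55 - 34 = 21
z(3) = z(5) - z(4) = 34 - 21 = 13
z(2) = z(4) - z(3) = 21 - 13 = 8
z(1) = z(3) - z(2) = 13 - 8 = 5
z(0) = z(2) - z(1) = 8 - 5 = 3

z(0) = 3, z(1) = 5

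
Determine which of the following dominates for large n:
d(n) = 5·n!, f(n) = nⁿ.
Comparing growth rates:
Growth-rate hierarchy: log n ≺ any polynomial ≺ any exponential cⁿ (c>1) ≺ n! ≺ nⁿ.
super-exponential nⁿ dominates factorial asymptotically.

f(n) grows faster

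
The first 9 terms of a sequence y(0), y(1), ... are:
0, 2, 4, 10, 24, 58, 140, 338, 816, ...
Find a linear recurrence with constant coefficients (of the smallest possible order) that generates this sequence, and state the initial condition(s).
Look for the lowest-order linear relation among consecutive terms.
Observation: y(n) - 2·y(n-1) - (1)·y(n-2) = 0 holds for the shown terms, and no order-1 relation y(n) = α·y(n-1) + β fits.
Check at n=3: 2·4 + (1)·2 = 10. ✓

y(n) = 2y(n-1) + y(n-2), y(0) = 0, y(1) = 2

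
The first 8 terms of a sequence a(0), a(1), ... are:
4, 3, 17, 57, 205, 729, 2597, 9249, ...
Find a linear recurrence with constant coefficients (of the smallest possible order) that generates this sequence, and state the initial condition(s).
Look for the lowest-order linear relation among consecutive terms.
Observation: a(n) - 3·a(n-1) - (2)·a(n-2) = 0 holds for the shown terms, and no order-1 relation a(n) = α·a(n-1) + β fits.
Check at n=3: 3·17 + (2)·3 = 57. ✓

a(n) = 3a(n-1) + 2a(n-2), a(0) = 4, a(1) = 3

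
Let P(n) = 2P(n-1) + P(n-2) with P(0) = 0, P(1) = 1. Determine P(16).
Computing the sequence terms:
0, 1, 2, 5, 12, 29, 70, 169, 408, 985, 2378, 5741, 13860, 33461, 80782, 195025, 470832

470832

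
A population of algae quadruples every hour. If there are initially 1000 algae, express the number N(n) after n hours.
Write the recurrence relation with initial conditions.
Each hour multiplies the count by 4, so the count after n hours depends only on the count after n-1 hours: N(n) = 4 × N(n-1). The starting count gives N(0) = 1000.
Unrolling n times gives the closed form N(n) = 1000 × 4ⁿ.

N(n) = 4 × N(n-1), N(0) = 1000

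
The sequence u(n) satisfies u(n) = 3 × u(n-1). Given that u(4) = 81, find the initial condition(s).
In general u(n) = 3ⁿ · u(0). At n = 4: u(0) = u(4) / 3^4 = 81 / 81 = 1.

u(0) = 1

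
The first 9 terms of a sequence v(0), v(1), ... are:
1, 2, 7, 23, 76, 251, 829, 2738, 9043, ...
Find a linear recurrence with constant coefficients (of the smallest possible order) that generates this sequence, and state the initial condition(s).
Look for the lowest-order linear relation among consecutive terms.
Observation: v(n) - 3·v(n-1) - (1)·v(n-2) = 0 holds for the shown terms, and no order-1 relation v(n) = α·v(n-1) + β fits.
Check at n=3: 3·7 + (1)·2 = 23. ✓

v(n) = 3v(n-1) + v(n-2), v(0) = 1, v(1) = 2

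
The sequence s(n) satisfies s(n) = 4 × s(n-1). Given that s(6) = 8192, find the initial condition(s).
In general s(n) = 4ⁿ · s(0). At n = 6: s(0) = s(6) / 4^6 = 8192 / 4096 = 2.

s(0) = 2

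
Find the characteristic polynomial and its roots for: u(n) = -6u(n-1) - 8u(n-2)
Substitute u(n) = rⁿ and divide through by rⁿ⁻²: r² + 6r + 8 = 0
Factor: (r + 4)(r + 2) = 0, so r = -4, -2.
General solution: u(n) = A·(-4)ⁿ + B·(-2)ⁿ

Characteristic: r² + 6r + 8 = 0, Roots: r = -4, -2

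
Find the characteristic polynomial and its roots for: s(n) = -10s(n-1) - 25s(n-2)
Substitute s(n) = rⁿ and divide through by rⁿ⁻²: r² + 10r + 25 = 0
Factor: (r + 5)² = 0, so r = -5 (double root).
General solution: s(n) = (A + Bn)·(-5)ⁿ

Characteristic: r² + 10r + 25 = 0, Roots: r = -5 (double root)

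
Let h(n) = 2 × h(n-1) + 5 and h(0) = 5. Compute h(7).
Computing step by step:
h(0) = 5
h(1) = 2 × 5 + 5 = 15
h(2) = 2 × 15 + 5 = 35
h(3) = 2 × 35 + 5 = 75
h(4) = 2 × 75 + 5 = 155
h(5) = 2 × 155 + 5 = 315
h(6) = 2 × 315 + 5 = 635
h(7) = 2 × 635 + 5 = 1275

1275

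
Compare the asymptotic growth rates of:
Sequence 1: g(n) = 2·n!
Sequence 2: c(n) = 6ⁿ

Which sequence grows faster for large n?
Comparing growth rates:
Growth-rate hierarchy: log n ≺ any polynomial ≺ any exponential cⁿ (c>1) ≺ n! ≺ nⁿ.
factorial dominates exponential base 6 asymptotically.

g(n) grows faster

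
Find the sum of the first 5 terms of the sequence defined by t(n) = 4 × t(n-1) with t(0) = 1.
Computing the sequence terms: 1, 4, 16, 64, 256
Adding these values together:

341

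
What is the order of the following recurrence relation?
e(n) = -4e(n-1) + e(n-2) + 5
The order is the largest lag k for which e(n-k) appears. Here the deepest term is e(n-2) (the 5 term is non-homogeneous and does not affect the order), so the order is 2.

Order 2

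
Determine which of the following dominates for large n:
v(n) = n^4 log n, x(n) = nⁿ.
Comparing growth rates:
Growth-rate hierarchy: log n ≺ any polynomial ≺ any exponential cⁿ (c>1) ≺ n! ≺ nⁿ.
super-exponential nⁿ dominates polynomial degree 4 (with log factor) asymptotically.

x(n) grows faster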